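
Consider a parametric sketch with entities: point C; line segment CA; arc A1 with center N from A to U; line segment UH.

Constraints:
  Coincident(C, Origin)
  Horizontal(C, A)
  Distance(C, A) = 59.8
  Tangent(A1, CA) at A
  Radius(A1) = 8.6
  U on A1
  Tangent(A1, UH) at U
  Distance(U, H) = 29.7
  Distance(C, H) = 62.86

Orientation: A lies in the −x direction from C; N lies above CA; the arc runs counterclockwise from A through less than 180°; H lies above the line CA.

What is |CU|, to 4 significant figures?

51.87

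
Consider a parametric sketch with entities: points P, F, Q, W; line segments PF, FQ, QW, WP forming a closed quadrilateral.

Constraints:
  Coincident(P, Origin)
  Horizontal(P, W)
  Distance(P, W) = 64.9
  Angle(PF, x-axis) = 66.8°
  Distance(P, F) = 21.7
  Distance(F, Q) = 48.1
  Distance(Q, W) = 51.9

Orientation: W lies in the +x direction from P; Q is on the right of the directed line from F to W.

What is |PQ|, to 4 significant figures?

33.57

P is at the origin; P and W share the same y with |PW| = 64.9 and W in +x, so W = (64.9, 0). PF runs at 66.8° with |PF| = 21.7, so F = (8.549, 19.95). Q is determined by |FQ| = 48.1 and |QW| = 51.9 together: it lies at the intersection of circle(F, 48.1) and circle(W, 51.9). With |FW| = 59.78, the foot of the radical line on FW is 26.71 from F and the perpendicular offset is √(48.1² − 26.71²) = 40.00. Taking the right-of-FW solution: Q = (20.38, -26.68).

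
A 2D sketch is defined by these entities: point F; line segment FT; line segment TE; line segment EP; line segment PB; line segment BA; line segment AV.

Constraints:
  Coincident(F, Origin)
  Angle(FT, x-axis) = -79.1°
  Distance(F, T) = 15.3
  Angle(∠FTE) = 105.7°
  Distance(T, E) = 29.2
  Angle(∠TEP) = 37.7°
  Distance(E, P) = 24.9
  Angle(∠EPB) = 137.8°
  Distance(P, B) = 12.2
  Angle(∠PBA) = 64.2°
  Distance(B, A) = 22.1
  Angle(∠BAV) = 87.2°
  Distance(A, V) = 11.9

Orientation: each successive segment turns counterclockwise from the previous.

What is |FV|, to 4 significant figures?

26.09

∠PBA = 64.2° gives BA at -64.50° from the x-axis; with |BA| = 22.1, A = (10.95, -20.53). ∠BAV = 87.2° gives AV at 28.30° from the x-axis; with |AV| = 11.9, V = (21.42, -14.89). Then |FV| = |V − F| = 26.09.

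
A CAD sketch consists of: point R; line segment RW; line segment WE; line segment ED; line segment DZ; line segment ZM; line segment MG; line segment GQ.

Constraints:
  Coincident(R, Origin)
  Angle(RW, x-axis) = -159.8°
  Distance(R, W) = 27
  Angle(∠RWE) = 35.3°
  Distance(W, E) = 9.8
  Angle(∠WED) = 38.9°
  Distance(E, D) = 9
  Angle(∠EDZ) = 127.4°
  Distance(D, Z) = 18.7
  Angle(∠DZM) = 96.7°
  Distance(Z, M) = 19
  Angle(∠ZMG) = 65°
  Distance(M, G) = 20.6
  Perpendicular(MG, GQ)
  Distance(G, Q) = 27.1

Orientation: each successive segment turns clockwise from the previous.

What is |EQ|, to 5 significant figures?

25.582

R is at the origin; RW runs at -159.8° with length 27.0, so W = (-25.339, -9.3231). ∠RWE = 35.3° gives WE at 55.500° from the x-axis; with |WE| = 9.8, E = (-19.789, -1.2466). ∠WED = 38.9° gives ED at -85.600° from the x-axis; with |ED| = 9.0, D = (-19.098, -10.220). ∠EDZ = 127.4° gives DZ at -138.20° from the x-axis; with |DZ| = 18.7, Z = (-33.038, -22.684). ∠DZM = 96.7° gives ZM at 138.50° from the x-axis; with |ZM| = 19.0, M = (-47.269, -10.094). ∠ZMG = 65.0° gives MG at 23.500° from the x-axis; with |MG| = 20.6, G = (-28.377, -1.8802). MG is perpendicular to GQ, so GQ runs at -66.500°; with |GQ| = 27.1, Q = (-17.571, -26.733). Then |EQ| = |Q − E| = 25.582.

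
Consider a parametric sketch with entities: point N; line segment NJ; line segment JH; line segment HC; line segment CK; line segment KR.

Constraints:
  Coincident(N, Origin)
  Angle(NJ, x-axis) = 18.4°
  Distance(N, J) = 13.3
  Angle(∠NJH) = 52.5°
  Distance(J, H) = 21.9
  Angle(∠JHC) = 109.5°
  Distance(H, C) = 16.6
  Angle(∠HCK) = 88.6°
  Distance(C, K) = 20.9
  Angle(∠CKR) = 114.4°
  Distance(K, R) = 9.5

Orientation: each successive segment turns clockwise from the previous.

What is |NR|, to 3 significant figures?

8.32

N is at the origin; NJ runs at 18.4° with length 13.3, so J = (12.6, 4.20). ∠NJH = 52.5° gives JH at -109° from the x-axis; with |JH| = 21.9, H = (5.45, -16.5). ∠JHC = 109.5° gives HC at -180° from the x-axis; with |HC| = 16.6, C = (-11.1, -16.6). ∠HCK = 88.6° gives CK at 89.0° from the x-axis; with |CK| = 20.9, K = (-10.8, 4.28). ∠CKR = 114.4° gives KR at 23.4° from the x-axis; with |KR| = 9.5, R = (-2.06, 8.06). Then |NR| = |R − N| = 8.32.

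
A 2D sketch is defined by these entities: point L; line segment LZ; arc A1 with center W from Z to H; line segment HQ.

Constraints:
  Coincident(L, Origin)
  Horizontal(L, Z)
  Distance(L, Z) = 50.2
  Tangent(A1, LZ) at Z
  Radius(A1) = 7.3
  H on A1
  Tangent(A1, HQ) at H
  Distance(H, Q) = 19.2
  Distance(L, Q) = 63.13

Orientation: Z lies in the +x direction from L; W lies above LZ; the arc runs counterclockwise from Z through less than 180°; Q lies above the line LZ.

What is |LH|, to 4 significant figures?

57.97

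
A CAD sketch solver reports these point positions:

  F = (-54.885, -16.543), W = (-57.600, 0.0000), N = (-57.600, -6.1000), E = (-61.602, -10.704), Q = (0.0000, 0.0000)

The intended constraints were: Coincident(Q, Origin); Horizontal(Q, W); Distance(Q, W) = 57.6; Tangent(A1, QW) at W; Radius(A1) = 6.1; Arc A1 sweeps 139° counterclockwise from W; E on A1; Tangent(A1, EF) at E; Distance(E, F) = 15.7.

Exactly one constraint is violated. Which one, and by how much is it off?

Distance(E, F) = 15.7 — off by 6.80.

Q = (0.00, 0.00) ✓; Q.y = 0.00, W.y = 0.00 ✓; |QW| = 57.60 ✓; ∠(NW, WQ) = 90.00° ✓; |NW| = 6.100 ✓; bearing(N→E) − bearing(N→W) = 139.0° ✓; |NE| = 6.100 ✓; ∠(NE, EF) = 90.00° ✓; |EF| = 8.900 ✗.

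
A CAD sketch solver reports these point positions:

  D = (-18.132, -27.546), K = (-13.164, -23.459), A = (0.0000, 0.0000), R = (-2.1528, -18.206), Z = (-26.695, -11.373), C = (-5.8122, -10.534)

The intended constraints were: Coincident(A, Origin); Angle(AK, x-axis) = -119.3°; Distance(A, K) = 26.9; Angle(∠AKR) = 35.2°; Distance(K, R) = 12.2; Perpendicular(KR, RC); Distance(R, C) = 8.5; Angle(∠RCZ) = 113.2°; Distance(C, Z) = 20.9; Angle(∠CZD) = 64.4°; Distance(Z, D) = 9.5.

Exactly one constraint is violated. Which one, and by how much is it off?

Distance(Z, D) = 9.5 — off by 8.80.

A = (0.00, 0.00) ✓; AK at -119.3° ✓; |AK| = 26.90 ✓; ∠AKR = 35.20° ✓; |KR| = 12.20 ✓; ∠(KR, RC) = 90.00° ✓; |RC| = 8.500 ✓; ∠RCZ = 113.2° ✓; |CZ| = 20.90 ✓; ∠CZD = 64.40° ✓; |ZD| = 18.30 ✗.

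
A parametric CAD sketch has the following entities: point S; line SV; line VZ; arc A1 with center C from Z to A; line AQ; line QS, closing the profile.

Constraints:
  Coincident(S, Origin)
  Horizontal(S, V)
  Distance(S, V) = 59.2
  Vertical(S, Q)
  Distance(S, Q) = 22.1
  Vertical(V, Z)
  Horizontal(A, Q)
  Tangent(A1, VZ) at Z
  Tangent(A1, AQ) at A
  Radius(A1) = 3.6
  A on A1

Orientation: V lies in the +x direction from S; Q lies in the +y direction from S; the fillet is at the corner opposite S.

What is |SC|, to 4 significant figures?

58.60

S and Q share the same x with |SQ| = 22.1 and Q on the +y side, so Q = (0.000, 22.10). The virtual corner opposite S is at (59.20, 22.10). Tangency of A1 to VZ means the radius CZ is perpendicular to VZ and the tangent condition forces CA to be normal to AQ, with radius 3.6, so the center C sits 3.6 in from both sides at C = (55.60, 18.50). Then |SC| = |C − S| = 58.60.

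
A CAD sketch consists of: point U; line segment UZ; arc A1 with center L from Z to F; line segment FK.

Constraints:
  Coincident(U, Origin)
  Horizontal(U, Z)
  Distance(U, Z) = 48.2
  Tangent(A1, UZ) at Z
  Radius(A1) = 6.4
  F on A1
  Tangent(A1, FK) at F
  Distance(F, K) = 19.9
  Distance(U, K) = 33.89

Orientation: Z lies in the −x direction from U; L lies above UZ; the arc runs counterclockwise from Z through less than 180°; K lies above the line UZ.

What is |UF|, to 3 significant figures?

43.6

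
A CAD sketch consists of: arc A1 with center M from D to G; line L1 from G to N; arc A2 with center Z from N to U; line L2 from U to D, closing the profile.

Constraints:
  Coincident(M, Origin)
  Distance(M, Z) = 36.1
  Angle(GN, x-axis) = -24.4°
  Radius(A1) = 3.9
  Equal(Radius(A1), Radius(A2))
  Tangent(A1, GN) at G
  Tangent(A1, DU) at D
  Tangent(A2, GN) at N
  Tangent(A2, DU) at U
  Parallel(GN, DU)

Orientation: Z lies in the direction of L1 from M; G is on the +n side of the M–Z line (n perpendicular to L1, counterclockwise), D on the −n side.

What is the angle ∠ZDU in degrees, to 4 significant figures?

6.166°

The slot axis is L1's direction at -24.4°, so u = (cos -24.4°, sin -24.4°) = (0.9107, -0.4131) and n = (−sin -24.4°, cos -24.4°) = (0.4131, 0.9107). M is at the origin and Z lies 36.1 along u from M, so Z = 36.1·u = (32.88, -14.91). Tangency of A1 to both parallel lines with radius 3.9 puts G and D at M ± 3.9·n: G = (1.611, 3.552), D = (-1.611, -3.552). Equal radii place N and U the same way about Z: N = Z + 3.9·n = (34.49, -11.36), U = Z − 3.9·n = (31.26, -18.46). Then cos ∠ZDU = DZ·DU / (|DZ||DU|), giving 6.166°.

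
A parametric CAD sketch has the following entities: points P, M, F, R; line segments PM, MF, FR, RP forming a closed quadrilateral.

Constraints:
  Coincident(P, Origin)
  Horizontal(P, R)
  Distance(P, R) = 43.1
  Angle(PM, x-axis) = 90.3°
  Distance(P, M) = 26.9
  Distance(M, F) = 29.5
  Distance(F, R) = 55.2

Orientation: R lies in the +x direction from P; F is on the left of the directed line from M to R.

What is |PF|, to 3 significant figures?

53.0

P is at the origin; P and R share the same y with |PR| = 43.1 and R in +x, so R = (43.1, 0). PM runs at 90.3° with |PM| = 26.9, so M = (-0.141, 26.9). F is determined by |MF| = 29.5 and |FR| = 55.2 together: it lies at the intersection of circle(M, 29.5) and circle(R, 55.2). With |MR| = 50.9, the foot of the radical line on MR is 4.09 from M and the perpendicular offset is √(29.5² − 4.09²) = 29.2. Taking the left-of-MR solution: F = (18.8, 49.5).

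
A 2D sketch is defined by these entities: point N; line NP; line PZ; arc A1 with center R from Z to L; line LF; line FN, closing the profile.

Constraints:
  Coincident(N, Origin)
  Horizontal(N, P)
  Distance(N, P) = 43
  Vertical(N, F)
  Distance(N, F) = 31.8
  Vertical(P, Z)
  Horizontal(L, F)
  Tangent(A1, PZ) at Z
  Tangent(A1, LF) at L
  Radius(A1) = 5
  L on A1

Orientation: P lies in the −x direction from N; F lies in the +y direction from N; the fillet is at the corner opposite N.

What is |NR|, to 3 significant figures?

46.5

N and F share the same x with |NF| = 31.8 and F on the +y side, so F = (0.00, 31.8). The virtual corner opposite N is at (-43.0, 31.8). Tangency of A1 to PZ means the radius RZ is perpendicular to PZ and tangency of A1 to LF means the radius RL is perpendicular to LF, with radius 5.0, so the center R sits 5.0 in from both sides at R = (-38.0, 26.8). Then |NR| = |R − N| = 46.5.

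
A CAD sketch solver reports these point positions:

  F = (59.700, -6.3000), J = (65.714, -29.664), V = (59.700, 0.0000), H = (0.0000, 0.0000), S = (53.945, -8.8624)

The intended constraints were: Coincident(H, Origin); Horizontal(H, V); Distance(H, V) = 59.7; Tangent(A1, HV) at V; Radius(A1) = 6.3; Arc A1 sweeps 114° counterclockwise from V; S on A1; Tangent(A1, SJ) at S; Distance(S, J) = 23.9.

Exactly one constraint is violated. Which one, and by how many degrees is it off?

Tangent(A1, SJ) at S — off by 5.50°.

H = (0.00, 0.00) ✓; H.y = 0.00, V.y = 0.00 ✓; |HV| = 59.70 ✓; ∠(FV, VH) = 90.00° ✓; |FV| = 6.300 ✓; bearing(F→S) − bearing(F→V) = 114.0° ✓; |FS| = 6.300 ✓; ∠(FS, SJ) = 84.50° ✗; |SJ| = 23.90 ✓.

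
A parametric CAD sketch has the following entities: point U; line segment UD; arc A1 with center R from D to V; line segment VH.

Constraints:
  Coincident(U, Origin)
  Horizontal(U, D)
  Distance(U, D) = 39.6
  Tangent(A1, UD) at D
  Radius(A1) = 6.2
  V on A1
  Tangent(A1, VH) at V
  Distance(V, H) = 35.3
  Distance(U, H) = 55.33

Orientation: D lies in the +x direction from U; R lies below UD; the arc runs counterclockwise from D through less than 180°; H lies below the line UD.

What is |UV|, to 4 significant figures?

34.08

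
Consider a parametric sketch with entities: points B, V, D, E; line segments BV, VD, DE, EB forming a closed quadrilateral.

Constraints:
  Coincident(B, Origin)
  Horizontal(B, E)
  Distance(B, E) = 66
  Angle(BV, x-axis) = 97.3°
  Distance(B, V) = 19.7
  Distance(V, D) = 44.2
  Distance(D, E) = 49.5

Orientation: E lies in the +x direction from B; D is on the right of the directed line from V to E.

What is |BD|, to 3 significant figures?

27.3

B is at the origin; B and E share the same y with |BE| = 66.0 and E in +x, so E = (66.0, 0). BV runs at 97.3° with |BV| = 19.7, so V = (-2.50, 19.5). D is determined by |VD| = 44.2 and |DE| = 49.5 together: it lies at the intersection of circle(V, 44.2) and circle(E, 49.5). With |VE| = 71.2, the foot of the radical line on VE is 32.1 from V and the perpendicular offset is √(44.2² − 32.1²) = 30.4. Taking the right-of-VE solution: D = (20.1, -18.5).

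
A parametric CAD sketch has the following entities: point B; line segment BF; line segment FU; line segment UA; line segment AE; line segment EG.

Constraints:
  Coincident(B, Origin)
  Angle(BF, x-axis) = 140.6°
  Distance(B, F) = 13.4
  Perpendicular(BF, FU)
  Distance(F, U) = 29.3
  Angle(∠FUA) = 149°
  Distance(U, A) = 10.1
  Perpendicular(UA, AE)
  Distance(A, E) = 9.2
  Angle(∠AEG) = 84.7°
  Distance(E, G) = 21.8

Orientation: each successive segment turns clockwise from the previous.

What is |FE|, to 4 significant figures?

35.70

B is at the origin; BF runs at 140.6° with length 13.4, so F = (-10.35, 8.505). BF is perpendicular to FU, so FU runs at 50.60°; with |FU| = 29.3, U = (8.243, 31.15). ∠FUA = 149.0° gives UA at 19.60° from the x-axis; with |UA| = 10.1, A = (17.76, 34.53). The perpendicularity gives AE at right angles to UA, so AE runs at -70.40°; with |AE| = 9.2, E = (20.84, 25.87). Then |FE| = |E − F| = 35.70.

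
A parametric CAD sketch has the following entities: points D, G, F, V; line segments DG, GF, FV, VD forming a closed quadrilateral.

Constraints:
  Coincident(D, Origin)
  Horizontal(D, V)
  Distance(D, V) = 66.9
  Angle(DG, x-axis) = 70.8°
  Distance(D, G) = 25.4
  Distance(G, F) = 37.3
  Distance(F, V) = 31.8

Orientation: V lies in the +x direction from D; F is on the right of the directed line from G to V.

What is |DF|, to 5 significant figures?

35.214

D is at the origin; D and V share the same y with |DV| = 66.9 and V in +x, so V = (66.9, 0). DG runs at 70.8° with |DG| = 25.4, so G = (8.3532, 23.987). F is determined by |GF| = 37.3 and |FV| = 31.8 together: it lies at the intersection of circle(G, 37.3) and circle(V, 31.8). With |GV| = 63.270, the foot of the radical line on GV is 34.638 from G and the perpendicular offset is √(37.3² − 34.638²) = 13.837. Taking the right-of-GV solution: F = (35.160, -1.9492).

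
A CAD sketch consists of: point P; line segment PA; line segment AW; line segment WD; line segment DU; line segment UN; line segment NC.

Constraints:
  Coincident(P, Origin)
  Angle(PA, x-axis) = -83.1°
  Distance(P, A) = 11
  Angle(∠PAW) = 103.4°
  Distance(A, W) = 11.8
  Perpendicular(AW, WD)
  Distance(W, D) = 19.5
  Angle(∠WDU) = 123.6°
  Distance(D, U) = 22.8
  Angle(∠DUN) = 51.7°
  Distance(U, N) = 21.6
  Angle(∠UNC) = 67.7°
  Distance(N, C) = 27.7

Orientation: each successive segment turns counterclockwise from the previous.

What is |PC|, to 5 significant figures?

25.120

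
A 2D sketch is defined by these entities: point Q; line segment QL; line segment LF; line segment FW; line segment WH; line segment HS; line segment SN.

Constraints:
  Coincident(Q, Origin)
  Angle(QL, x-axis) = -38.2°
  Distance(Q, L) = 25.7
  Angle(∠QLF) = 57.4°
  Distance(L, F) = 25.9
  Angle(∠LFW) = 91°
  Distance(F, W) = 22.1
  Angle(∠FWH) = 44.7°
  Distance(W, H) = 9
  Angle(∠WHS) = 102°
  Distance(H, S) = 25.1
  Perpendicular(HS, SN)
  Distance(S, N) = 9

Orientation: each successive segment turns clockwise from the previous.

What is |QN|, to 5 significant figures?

34.998

Q is at the origin; QL runs at -38.2° with length 25.7, so L = (20.197, -15.893). ∠QLF = 57.4° gives LF at -160.80° from the x-axis; with |LF| = 25.9, F = (-4.2628, -24.411). ∠LFW = 91.0° gives FW at 110.20° from the x-axis; with |FW| = 22.1, W = (-11.894, -3.6700). ∠FWH = 44.7° gives WH at -25.100° from the x-axis; with |WH| = 9.0, H = (-3.7438, -7.4878). ∠WHS = 102.0° gives HS at -103.10° from the x-axis; with |HS| = 25.1, S = (-9.4327, -31.935). HS ⟂ SN, so SN runs at 166.90°; with |SN| = 9.0, N = (-18.199, -29.895). Then |QN| = |N − Q| = 34.998.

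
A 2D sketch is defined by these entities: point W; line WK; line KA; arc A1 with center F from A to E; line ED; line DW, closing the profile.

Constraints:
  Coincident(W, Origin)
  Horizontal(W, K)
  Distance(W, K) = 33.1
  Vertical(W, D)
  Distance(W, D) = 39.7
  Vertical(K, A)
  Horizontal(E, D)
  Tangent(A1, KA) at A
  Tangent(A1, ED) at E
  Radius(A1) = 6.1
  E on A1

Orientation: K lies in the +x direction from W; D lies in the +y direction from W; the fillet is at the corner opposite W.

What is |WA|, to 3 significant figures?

47.2

The virtual corner opposite W is at (33.1, 39.7). The tangent condition forces FA to be normal to KA and tangency of A1 to ED means the radius FE is perpendicular to ED, with radius 6.1, so the center F sits 6.1 in from both sides at F = (27.0, 33.6). That places the tangent points at A = (33.1, 33.6) on KA and E = (27.0, 39.7) on ED. Then |WA| = |A − W| = 47.2.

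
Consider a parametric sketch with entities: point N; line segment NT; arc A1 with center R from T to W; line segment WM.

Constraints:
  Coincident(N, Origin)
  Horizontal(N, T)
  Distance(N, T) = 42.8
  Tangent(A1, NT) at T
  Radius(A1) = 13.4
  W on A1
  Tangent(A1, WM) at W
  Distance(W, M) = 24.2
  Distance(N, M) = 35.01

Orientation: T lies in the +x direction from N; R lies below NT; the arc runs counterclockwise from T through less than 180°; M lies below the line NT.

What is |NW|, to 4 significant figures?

31.72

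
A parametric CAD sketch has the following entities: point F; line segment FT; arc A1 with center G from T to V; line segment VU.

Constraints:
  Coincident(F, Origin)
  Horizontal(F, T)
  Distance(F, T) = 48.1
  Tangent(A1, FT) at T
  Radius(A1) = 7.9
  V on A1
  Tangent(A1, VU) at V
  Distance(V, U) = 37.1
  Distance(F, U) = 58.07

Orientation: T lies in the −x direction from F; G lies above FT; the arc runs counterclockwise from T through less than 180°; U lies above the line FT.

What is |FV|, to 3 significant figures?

40.9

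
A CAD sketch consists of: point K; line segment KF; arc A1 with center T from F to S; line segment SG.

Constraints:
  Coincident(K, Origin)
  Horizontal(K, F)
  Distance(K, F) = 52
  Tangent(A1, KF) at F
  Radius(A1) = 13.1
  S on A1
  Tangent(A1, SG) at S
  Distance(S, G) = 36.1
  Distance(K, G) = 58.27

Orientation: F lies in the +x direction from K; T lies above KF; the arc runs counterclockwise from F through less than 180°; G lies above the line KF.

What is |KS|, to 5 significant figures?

64.968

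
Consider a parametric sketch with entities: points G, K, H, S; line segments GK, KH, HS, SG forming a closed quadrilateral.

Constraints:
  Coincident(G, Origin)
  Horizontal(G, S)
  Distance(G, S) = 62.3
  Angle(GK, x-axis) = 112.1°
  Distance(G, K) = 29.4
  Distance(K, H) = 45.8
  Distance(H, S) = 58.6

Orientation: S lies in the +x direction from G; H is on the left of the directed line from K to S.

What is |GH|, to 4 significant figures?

56.80

G is at the origin; GS is horizontal with |GS| = 62.3 and S in +x, so S = (62.3, 0). GK runs at 112.1° with |GK| = 29.4, so K = (-11.06, 27.24). H is determined by |KH| = 45.8 and |HS| = 58.6 together: it lies at the intersection of circle(K, 45.8) and circle(S, 58.6). With |KS| = 78.26, the foot of the radical line on KS is 30.59 from K and the perpendicular offset is √(45.8² − 30.59²) = 34.09. Taking the left-of-KS solution: H = (29.48, 48.55).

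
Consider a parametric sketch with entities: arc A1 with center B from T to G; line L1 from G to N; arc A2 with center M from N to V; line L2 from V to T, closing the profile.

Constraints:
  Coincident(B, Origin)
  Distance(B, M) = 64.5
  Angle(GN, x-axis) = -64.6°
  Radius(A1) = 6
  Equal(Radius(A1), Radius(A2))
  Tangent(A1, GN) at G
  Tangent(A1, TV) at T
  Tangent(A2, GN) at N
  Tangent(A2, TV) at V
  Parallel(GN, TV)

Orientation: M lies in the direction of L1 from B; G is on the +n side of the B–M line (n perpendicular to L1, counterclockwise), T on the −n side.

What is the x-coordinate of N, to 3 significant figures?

33.1

The slot axis is L1's direction at -64.6°, so u = (cos -64.6°, sin -64.6°) = (0.429, -0.903) and n = (−sin -64.6°, cos -64.6°) = (0.903, 0.429). B is at the origin and M lies 64.5 along u from B, so M = 64.5·u = (27.7, -58.3). Tangency of A1 to both parallel lines with radius 6.0 puts G and T at B ± 6.0·n: G = (5.42, 2.57), T = (-5.42, -2.57). Equal radii place N and V the same way about M: N = M + 6.0·n = (33.1, -55.7), V = M − 6.0·n = (22.2, -60.8). So N.x = 33.1.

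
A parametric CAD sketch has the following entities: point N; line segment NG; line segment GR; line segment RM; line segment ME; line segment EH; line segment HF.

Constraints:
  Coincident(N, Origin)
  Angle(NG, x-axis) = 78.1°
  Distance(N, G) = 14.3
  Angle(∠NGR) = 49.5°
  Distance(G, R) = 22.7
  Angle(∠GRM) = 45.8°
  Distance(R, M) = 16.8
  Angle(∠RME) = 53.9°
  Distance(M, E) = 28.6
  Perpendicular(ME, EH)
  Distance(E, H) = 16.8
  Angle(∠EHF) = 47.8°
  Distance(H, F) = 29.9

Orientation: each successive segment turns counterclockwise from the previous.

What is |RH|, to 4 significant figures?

18.98

N is at the origin; NG runs at 78.1° with length 14.3, so G = (2.949, 13.99). ∠NGR = 49.5° gives GR at -151.4° from the x-axis; with |GR| = 22.7, R = (-16.98, 3.126). ∠GRM = 45.8° gives RM at -17.20° from the x-axis; with |RM| = 16.8, M = (-0.9328, -1.842). ∠RME = 53.9° gives ME at 108.9° from the x-axis; with |ME| = 28.6, E = (-10.20, 25.22). ME is perpendicular to EH, so EH runs at -161.1°; with |EH| = 16.8, H = (-26.09, 19.77). Then |RH| = |H − R| = 18.98.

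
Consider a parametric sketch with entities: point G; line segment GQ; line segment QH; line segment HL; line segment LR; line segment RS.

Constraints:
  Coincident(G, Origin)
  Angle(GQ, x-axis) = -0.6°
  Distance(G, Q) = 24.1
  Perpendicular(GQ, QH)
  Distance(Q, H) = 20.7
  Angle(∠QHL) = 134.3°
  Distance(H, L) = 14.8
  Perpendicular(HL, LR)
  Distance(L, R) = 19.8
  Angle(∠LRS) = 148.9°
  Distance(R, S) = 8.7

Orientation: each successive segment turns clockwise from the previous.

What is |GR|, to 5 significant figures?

16.869

G is at the origin; GQ runs at -0.6° with length 24.1, so Q = (24.099, -0.25237). GQ ⟂ QH, so QH runs at -90.600°; with |QH| = 20.7, H = (23.882, -20.951). ∠QHL = 134.3° gives HL at -136.30° from the x-axis; with |HL| = 14.8, L = (13.182, -31.176). The perpendicularity gives LR at right angles to HL, so LR runs at 133.70°; with |LR| = 19.8, R = (-0.49747, -16.862). Then |GR| = |R − G| = 16.869.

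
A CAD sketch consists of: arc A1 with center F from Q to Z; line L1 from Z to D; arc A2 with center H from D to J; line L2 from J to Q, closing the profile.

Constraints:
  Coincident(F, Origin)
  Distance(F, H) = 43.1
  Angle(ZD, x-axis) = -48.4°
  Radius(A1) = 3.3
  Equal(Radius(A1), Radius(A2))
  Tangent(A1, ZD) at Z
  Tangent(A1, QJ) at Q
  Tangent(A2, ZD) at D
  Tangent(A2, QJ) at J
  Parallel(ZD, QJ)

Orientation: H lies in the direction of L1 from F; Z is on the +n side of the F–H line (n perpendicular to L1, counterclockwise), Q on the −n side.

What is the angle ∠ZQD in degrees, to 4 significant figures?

81.29°

The slot axis is L1's direction at -48.4°, so u = (cos -48.4°, sin -48.4°) = (0.6639, -0.7478) and n = (−sin -48.4°, cos -48.4°) = (0.7478, 0.6639). F is at the origin and H lies 43.1 along u from F, so H = 43.1·u = (28.62, -32.23). Tangency of A1 to both parallel lines with radius 3.3 puts Z and Q at F ± 3.3·n: Z = (2.468, 2.191), Q = (-2.468, -2.191). Equal radii place D and J the same way about H: D = H + 3.3·n = (31.08, -30.04), J = H − 3.3·n = (26.15, -34.42). Then cos ∠ZQD = QZ·QD / (|QZ||QD|), giving 81.29°.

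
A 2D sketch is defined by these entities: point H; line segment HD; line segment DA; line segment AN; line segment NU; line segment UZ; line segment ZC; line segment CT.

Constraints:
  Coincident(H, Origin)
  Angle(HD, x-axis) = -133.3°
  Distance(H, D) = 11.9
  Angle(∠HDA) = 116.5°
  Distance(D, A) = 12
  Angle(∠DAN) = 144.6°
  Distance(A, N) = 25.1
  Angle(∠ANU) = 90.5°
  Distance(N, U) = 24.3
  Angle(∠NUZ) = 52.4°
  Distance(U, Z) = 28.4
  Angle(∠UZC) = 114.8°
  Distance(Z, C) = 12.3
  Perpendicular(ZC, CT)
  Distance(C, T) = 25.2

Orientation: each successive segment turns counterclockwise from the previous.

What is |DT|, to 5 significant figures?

40.202

H is at the origin; HD runs at -133.3° with length 11.9, so D = (-8.1612, -8.6605). ∠HDA = 116.5° gives DA at -69.800° from the x-axis; with |DA| = 12.0, A = (-4.0177, -19.922). ∠DAN = 144.6° gives AN at -34.400° from the x-axis; with |AN| = 25.1, N = (16.693, -34.103). ∠ANU = 90.5° gives NU at 55.100° from the x-axis; with |NU| = 24.3, U = (30.596, -14.173). ∠NUZ = 52.4° gives UZ at -177.30° from the x-axis; with |UZ| = 28.4, Z = (2.2274, -15.511). ∠UZC = 114.8° gives ZC at -112.10° from the x-axis; with |ZC| = 12.3, C = (-2.4002, -26.908). The perpendicularity gives CT at right angles to ZC, so CT runs at -22.100°; with |CT| = 25.2, T = (20.948, -36.388). Then |DT| = |T − D| = 40.202.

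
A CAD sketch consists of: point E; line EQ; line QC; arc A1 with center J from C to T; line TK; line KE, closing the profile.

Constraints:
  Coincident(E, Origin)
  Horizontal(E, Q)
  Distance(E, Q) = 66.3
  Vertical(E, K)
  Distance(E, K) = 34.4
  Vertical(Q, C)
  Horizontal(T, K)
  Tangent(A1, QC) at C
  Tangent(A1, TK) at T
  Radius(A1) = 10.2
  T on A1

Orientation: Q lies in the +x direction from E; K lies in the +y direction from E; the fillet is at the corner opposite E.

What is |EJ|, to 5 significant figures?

61.097

EK is vertical with |EK| = 34.4 and K on the +y side, so K = (0.0000, 34.400). The virtual corner opposite E is at (66.300, 34.400). A1 meets QC tangentially, so JC is at right angles to QC and tangency of A1 to TK means the radius JT is perpendicular to TK, with radius 10.2, so the center J sits 10.2 in from both sides at J = (56.100, 24.200). Then |EJ| = |J − E| = 61.097.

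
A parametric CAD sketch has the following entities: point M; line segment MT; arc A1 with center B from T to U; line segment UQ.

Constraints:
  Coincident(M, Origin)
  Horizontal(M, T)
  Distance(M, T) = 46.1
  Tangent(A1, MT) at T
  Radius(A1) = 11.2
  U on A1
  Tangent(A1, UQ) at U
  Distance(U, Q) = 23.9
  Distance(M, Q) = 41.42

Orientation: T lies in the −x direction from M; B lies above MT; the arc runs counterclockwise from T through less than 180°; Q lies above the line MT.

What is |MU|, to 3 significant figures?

36.3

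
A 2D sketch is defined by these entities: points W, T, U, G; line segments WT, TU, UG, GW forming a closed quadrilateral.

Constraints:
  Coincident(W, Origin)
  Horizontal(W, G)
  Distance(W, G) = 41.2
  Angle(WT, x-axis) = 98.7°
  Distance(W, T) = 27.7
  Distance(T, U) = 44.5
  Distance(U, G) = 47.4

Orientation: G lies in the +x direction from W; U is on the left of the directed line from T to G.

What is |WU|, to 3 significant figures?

59.1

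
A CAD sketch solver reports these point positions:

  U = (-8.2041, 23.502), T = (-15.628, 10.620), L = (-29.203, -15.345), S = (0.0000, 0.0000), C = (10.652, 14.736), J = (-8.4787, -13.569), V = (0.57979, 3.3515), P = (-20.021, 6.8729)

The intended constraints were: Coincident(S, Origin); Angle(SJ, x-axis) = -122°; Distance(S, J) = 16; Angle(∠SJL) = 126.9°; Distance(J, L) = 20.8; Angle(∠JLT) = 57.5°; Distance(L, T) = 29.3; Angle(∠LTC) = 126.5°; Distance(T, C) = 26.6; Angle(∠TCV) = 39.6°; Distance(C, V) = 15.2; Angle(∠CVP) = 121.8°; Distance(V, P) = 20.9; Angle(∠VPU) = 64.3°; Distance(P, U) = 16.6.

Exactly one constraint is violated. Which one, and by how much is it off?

Distance(P, U) = 16.6 — off by 3.80.

S = (0.00, 0.00) ✓; SJ at -122.0° ✓; |SJ| = 16.00 ✓; ∠SJL = 126.9° ✓; |JL| = 20.80 ✓; ∠JLT = 57.50° ✓; |LT| = 29.30 ✓; ∠LTC = 126.5° ✓; |TC| = 26.60 ✓; ∠TCV = 39.60° ✓; |CV| = 15.20 ✓; ∠CVP = 121.8° ✓; |VP| = 20.90 ✓; ∠VPU = 64.30° ✓; |PU| = 20.40 ✗.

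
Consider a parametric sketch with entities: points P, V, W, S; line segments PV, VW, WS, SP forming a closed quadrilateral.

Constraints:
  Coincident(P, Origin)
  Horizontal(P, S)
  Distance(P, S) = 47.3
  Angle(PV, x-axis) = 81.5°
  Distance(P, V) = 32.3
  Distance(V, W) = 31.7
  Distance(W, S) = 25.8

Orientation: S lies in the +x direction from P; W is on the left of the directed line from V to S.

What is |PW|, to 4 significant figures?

41.83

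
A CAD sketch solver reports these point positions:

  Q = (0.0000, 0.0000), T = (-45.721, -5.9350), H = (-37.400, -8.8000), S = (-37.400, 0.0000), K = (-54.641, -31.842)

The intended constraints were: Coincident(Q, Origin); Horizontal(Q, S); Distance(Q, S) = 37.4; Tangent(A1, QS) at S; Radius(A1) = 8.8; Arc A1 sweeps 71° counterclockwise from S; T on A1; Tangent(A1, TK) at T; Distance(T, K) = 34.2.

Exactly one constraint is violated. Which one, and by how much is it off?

Distance(T, K) = 34.2 — off by 6.80.

Q = (0.00, 0.00) ✓; Q.y = 0.00, S.y = 0.00 ✓; |QS| = 37.40 ✓; ∠(HS, SQ) = 90.00° ✓; |HS| = 8.800 ✓; bearing(H→T) − bearing(H→S) = 71.00° ✓; |HT| = 8.800 ✓; ∠(HT, TK) = 90.00° ✓; |TK| = 27.40 ✗.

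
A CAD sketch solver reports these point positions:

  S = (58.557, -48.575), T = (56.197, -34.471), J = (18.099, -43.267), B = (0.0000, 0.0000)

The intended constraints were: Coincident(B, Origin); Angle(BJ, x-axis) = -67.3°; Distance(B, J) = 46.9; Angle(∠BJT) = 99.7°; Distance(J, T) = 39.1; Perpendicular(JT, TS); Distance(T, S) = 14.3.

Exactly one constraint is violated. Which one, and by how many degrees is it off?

Perpendicular(JT, TS) — off by 3.50°.

B = (0.00, 0.00) ✓; BJ at -67.30° ✓; |BJ| = 46.90 ✓; ∠BJT = 99.70° ✓; |JT| = 39.10 ✓; ∠(JT, TS) = 93.50° ✗; |TS| = 14.30 ✓.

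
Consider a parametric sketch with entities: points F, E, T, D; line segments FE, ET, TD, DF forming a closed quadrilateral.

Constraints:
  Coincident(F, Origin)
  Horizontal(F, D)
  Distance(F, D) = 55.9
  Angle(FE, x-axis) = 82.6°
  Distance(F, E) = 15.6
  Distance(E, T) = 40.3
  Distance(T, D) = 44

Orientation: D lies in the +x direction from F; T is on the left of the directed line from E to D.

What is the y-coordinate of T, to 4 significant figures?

38.69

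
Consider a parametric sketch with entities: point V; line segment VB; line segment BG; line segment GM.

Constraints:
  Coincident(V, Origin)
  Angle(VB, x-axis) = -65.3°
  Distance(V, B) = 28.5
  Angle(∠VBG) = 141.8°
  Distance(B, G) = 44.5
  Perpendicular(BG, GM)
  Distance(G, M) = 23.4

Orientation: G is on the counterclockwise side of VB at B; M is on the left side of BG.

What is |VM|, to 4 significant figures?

67.15

V is at the origin; VB runs at -65.3° with length 28.5, so B = 28.5·(cos -65.3°, sin -65.3°) = (11.91, -25.89). ∠VBG = 141.8°, so BG runs at -65.3° + (180° − 141.8°) = -27.10° from the x-axis; with |BG| = 44.5, G = B + 44.5·(cos -27.10°, sin -27.10°) = (51.52, -46.16). BG is perpendicular to GM; with |GM| = 23.4 on the left of BG, M = G + 23.4·(0.4555, 0.8902) = (62.18, -25.33). Then |VM| = |M − V| = 67.15.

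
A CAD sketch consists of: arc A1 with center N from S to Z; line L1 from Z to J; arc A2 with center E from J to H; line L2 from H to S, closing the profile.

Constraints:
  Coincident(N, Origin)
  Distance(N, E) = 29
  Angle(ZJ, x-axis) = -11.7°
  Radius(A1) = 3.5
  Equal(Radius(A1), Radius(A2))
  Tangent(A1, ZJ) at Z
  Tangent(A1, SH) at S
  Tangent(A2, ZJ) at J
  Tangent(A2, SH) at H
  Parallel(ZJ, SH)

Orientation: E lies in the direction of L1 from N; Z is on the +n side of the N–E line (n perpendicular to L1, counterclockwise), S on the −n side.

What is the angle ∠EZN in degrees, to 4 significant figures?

83.12°

The slot axis is L1's direction at -11.7°, so u = (cos -11.7°, sin -11.7°) = (0.9792, -0.2028) and n = (−sin -11.7°, cos -11.7°) = (0.2028, 0.9792). N is at the origin and E lies 29.0 along u from N, so E = 29.0·u = (28.40, -5.881). Tangency of A1 to both parallel lines with radius 3.5 puts Z and S at N ± 3.5·n: Z = (0.7098, 3.427), S = (-0.7098, -3.427). Then cos ∠EZN = ZE·ZN / (|ZE||ZN|), giving 83.12°.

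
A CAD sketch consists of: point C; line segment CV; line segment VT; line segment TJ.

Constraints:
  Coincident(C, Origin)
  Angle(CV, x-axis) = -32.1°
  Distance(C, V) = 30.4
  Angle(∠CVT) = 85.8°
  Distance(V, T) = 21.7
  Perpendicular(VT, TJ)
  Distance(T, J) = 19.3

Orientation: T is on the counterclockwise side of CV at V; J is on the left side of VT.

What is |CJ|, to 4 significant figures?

22.37

∠CVT = 85.8°, so VT runs at -32.1° + (180° − 85.8°) = 62.10° from the x-axis; with |VT| = 21.7, T = V + 21.7·(cos 62.10°, sin 62.10°) = (35.91, 3.023). VT is perpendicular to TJ; with |TJ| = 19.3 on the left of VT, J = T + 19.3·(-0.8838, 0.4679) = (18.85, 12.05). Then |CJ| = |J − C| = 22.37.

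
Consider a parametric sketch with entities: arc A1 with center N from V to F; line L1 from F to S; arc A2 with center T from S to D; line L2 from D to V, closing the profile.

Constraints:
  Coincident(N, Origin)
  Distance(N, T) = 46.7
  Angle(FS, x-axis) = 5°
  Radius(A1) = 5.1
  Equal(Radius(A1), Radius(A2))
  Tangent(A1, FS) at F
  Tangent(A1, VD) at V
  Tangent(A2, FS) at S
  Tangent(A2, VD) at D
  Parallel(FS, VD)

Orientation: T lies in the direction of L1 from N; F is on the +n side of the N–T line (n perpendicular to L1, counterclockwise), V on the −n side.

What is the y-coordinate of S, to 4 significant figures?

9.151

The slot axis is L1's direction at 5.0°, so u = (cos 5.0°, sin 5.0°) = (0.9962, 0.08716) and n = (−sin 5.0°, cos 5.0°) = (-0.08716, 0.9962). N is at the origin and T lies 46.7 along u from N, so T = 46.7·u = (46.52, 4.070). Tangency of A1 to both parallel lines with radius 5.1 puts F and V at N ± 5.1·n: F = (-0.4445, 5.081), V = (0.4445, -5.081). Equal radii place S and D the same way about T: S = T + 5.1·n = (46.08, 9.151), D = T − 5.1·n = (46.97, -1.010). So S.y = 9.151.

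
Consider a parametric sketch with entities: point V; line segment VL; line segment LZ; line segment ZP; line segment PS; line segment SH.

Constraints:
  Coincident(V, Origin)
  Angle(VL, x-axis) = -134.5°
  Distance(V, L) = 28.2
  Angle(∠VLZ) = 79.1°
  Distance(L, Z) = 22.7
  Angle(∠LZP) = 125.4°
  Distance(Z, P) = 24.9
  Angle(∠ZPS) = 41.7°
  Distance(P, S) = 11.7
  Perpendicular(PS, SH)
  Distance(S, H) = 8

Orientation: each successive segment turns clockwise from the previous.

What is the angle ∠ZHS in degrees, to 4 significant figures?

141.2°

V is at the origin; VL runs at -134.5° with length 28.2, so L = (-19.77, -20.11). ∠VLZ = 79.1° gives LZ at 124.6° from the x-axis; with |LZ| = 22.7, Z = (-32.66, -1.428). ∠LZP = 125.4° gives ZP at 70.00° from the x-axis; with |ZP| = 24.9, P = (-24.14, 21.97). ∠ZPS = 41.7° gives PS at -68.30° from the x-axis; with |PS| = 11.7, S = (-19.81, 11.10). PS is perpendicular to SH, so SH runs at -158.3°; with |SH| = 8.0, H = (-27.25, 8.141). Then cos ∠ZHS = HZ·HS / (|HZ||HS|), giving 141.2°.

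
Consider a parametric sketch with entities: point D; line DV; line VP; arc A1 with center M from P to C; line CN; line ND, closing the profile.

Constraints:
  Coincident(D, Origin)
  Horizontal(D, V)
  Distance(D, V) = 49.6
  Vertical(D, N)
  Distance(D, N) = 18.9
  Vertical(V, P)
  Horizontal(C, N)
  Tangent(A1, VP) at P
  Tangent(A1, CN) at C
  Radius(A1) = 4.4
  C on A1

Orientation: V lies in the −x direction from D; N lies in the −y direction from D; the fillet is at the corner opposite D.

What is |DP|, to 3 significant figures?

51.7

D is at the origin; D and V share the same y with |DV| = 49.6 and V on the −x side, so V = (-49.6, 0.00). D and N share the same x with |DN| = 18.9 and N on the −y side, so N = (0.00, -18.9). The virtual corner opposite D is at (-49.6, -18.9). Since A1 is tangent to VP there, MP ⟂ VP and A1 meets CN tangentially, so MC is at right angles to CN, with radius 4.4, so the center M sits 4.4 in from both sides at M = (-45.2, -14.5). That places the tangent points at P = (-49.6, -14.5) on VP and C = (-45.2, -18.9) on CN. Then |DP| = |P − D| = 51.7.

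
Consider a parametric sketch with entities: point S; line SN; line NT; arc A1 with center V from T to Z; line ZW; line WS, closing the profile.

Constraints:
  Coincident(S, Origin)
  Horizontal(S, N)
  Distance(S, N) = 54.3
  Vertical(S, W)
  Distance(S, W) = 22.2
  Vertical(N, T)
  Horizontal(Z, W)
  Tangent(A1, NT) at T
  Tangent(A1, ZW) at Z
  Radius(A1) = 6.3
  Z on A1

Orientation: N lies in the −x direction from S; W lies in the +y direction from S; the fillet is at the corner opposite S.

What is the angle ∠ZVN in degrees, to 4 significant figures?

158.4°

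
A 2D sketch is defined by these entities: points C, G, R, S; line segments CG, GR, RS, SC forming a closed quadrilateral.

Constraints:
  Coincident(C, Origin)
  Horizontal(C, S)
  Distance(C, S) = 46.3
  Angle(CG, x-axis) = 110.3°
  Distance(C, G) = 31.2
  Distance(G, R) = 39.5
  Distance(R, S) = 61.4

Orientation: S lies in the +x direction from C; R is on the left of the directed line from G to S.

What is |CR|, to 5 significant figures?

58.266

C is at the origin; CS is horizontal with |CS| = 46.3 and S in +x, so S = (46.3, 0). CG runs at 110.3° with |CG| = 31.2, so G = (-10.824, 29.262). R is determined by |GR| = 39.5 and |RS| = 61.4 together: it lies at the intersection of circle(G, 39.5) and circle(S, 61.4). With |GS| = 64.183, the foot of the radical line on GS is 14.877 from G and the perpendicular offset is √(39.5² − 14.877²) = 36.591. Taking the left-of-GS solution: R = (19.099, 55.046).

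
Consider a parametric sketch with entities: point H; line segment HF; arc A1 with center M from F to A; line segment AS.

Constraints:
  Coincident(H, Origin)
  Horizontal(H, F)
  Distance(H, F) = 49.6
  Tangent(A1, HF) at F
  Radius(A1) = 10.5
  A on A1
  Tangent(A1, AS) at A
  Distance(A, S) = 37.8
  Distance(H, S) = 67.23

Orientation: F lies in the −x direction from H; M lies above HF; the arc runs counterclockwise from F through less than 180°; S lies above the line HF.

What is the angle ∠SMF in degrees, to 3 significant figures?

174°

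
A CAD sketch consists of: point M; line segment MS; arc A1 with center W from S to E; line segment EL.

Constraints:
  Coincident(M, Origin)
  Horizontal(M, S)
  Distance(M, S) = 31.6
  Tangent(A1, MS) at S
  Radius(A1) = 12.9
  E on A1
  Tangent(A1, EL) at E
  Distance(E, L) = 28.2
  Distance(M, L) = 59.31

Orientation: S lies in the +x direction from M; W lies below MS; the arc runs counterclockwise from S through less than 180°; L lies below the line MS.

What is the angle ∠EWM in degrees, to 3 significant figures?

65.7°

M is at the origin; MS is horizontal with |MS| = 31.6 and S on the +x side, so S = (31.6, 0.00). A1 meets MS tangentially, so WS is at right angles to MS, so W = S + (0, -12.9) = (31.6, -12.9). Since WE ⟂ EL (tangency), |WL| = √(12.9² + 28.2²) = 31.0 regardless of where E sits on A1. So L lies on both circle(M, 59.31) and circle(W, 31.0); the below-MS intersection is L = (41.6, -42.2). E is the foot of the tangent from L: E = (22.2, -21.8).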